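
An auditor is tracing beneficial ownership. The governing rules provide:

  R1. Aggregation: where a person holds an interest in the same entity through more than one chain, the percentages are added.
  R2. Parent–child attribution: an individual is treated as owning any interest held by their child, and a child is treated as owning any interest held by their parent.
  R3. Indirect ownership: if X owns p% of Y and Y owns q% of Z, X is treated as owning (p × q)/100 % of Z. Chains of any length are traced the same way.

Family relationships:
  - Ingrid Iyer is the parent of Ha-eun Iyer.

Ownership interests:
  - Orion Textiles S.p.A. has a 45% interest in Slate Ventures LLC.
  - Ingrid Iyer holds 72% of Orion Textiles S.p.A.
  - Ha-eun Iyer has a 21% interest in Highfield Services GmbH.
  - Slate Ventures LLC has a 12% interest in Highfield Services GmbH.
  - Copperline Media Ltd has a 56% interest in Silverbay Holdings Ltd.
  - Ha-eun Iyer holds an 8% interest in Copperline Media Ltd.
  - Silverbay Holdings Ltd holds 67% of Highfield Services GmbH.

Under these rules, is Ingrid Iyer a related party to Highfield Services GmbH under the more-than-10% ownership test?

By parent–child attribution (R2), Ingrid Iyer is treated as owning Ha-eun Iyer's 8% interest in Copperline Media Ltd.
By parent–child attribution (R2), Ingrid Iyer is treated as owning Ha-eun Iyer's 21% interest in Highfield Services GmbH.
Chain via Orion Textiles S.p.A. → Slate Ventures LLC (R3): 72% × 45% × 12% = 3.888% of Highfield Services GmbH.
Chain via Copperline Media Ltd → Silverbay Holdings Ltd (R3): 8% × 56% × 67% = 3.0016% of Highfield Services GmbH.
Direct interest in Highfield Services GmbH: 21%.
Aggregating (R1): 3.888% + 3.0016% + 21% = 27.8896%.
27.8896% exceeds the 10% threshold, so Ingrid is a related party to Highfield Services GmbH.

Yes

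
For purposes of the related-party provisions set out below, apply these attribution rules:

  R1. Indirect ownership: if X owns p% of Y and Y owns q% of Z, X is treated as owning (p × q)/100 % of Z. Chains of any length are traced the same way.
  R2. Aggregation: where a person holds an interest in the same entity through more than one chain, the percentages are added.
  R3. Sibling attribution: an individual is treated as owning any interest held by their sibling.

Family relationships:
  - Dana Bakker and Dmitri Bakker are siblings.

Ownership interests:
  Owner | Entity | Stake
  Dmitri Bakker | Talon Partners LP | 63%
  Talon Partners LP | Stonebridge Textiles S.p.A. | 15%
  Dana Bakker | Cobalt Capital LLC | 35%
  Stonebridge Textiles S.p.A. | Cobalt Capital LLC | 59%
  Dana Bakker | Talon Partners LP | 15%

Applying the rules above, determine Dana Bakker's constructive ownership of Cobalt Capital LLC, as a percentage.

41.903%

By sibling attribution (R3), Dana Bakker is treated as also owning Dmitri Bakker's interest in Talon Partners LP, giving 15% + 63% = 78%.
Chain via Talon Partners LP → Stonebridge Textiles S.p.A. (R1): 78% × 15% × 59% = 6.903% of Cobalt Capital LLC.
Direct interest in Cobalt Capital LLC: 35%.
Aggregating (R2): 6.903% + 35% = 41.903%.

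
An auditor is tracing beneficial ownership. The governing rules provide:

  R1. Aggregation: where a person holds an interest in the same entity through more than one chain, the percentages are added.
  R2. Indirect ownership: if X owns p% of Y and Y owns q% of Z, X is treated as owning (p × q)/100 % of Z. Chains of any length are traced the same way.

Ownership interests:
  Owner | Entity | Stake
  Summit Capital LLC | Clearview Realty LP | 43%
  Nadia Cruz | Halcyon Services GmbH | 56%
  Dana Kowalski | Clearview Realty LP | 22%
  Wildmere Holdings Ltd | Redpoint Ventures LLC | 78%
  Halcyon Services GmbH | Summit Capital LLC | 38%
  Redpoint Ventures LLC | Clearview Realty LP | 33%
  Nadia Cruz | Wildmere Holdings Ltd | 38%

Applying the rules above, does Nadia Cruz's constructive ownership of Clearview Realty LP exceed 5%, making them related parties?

Yes

Chain via Halcyon Services GmbH → Summit Capital LLC (R2): 56% × 38% × 43% = 9.1504% of Clearview Realty LP.
Chain via Wildmere Holdings Ltd → Redpoint Ventures LLC (R2): 38% × 78% × 33% = 9.7812% of Clearview Realty LP.
Aggregating (R1): 9.1504% + 9.7812% = 18.9316%.
18.9316% exceeds the 5% threshold, so Nadia is a related party to Clearview Realty LP.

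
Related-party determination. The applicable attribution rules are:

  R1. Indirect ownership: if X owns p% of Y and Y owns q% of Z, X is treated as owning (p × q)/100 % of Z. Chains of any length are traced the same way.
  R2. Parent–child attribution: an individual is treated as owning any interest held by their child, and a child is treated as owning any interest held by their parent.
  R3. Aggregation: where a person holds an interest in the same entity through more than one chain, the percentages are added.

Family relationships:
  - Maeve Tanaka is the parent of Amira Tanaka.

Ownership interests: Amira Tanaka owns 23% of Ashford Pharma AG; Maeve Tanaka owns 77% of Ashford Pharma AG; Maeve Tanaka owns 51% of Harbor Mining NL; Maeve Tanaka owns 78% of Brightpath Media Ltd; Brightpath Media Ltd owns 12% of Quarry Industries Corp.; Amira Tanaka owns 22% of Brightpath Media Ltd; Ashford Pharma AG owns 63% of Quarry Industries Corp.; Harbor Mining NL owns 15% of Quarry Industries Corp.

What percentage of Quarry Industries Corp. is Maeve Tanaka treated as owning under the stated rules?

By parent–child attribution (R2), Maeve Tanaka is treated as also owning Amira Tanaka's interest in Brightpath Media Ltd, giving 78% + 22% = 100%.
By parent–child attribution (R2), Maeve Tanaka is treated as also owning Amira Tanaka's interest in Ashford Pharma AG, giving 77% + 23% = 100%.
Chain via Brightpath Media Ltd (R1): 100% × 12% = 12% of Quarry Industries Corp.
Chain via Harbor Mining NL (R1): 51% × 15% = 7.65% of Quarry Industries Corp.
Chain via Ashford Pharma AG (R1): 100% × 63% = 63% of Quarry Industries Corp.
Aggregating (R3): 12% + 7.65% + 63% = 82.65%.

82.65%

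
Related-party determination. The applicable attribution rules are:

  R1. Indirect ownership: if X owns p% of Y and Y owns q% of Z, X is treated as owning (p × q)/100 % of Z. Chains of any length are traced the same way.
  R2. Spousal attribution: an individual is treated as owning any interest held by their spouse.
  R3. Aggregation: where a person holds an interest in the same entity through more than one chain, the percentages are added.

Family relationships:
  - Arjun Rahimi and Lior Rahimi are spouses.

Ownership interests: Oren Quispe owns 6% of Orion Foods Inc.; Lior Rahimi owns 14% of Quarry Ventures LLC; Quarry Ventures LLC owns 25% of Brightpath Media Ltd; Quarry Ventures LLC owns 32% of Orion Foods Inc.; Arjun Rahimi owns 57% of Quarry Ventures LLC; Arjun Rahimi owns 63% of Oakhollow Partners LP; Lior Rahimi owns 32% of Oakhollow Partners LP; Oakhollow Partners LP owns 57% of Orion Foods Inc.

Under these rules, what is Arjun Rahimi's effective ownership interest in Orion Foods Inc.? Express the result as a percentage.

76.87%

By spousal attribution (R2), Arjun Rahimi is treated as also owning Lior Rahimi's interest in Oakhollow Partners LP, giving 63% + 32% = 95%.
By spousal attribution (R2), Arjun Rahimi is treated as also owning Lior Rahimi's interest in Quarry Ventures LLC, giving 57% + 14% = 71%.
Chain via Oakhollow Partners LP (R1): 95% × 57% = 54.15% of Orion Foods Inc.
Chain via Quarry Ventures LLC (R1): 71% × 32% = 22.72% of Orion Foods Inc.
Aggregating (R3): 54.15% + 22.72% = 76.87%.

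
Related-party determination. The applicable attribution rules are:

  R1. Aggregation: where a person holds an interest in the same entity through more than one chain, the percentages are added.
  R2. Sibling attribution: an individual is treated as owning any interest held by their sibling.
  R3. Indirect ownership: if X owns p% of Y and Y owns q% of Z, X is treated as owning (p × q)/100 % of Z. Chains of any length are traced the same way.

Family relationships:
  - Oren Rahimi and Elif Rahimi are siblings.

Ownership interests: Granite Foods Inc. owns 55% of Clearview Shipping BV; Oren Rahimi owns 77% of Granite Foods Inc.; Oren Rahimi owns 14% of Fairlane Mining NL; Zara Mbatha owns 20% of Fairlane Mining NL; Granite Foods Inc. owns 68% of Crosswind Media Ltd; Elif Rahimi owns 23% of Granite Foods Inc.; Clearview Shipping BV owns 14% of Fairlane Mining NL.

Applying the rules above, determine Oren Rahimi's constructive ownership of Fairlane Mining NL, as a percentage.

21.7%

By sibling attribution (R2), Oren Rahimi is treated as also owning Elif Rahimi's interest in Granite Foods Inc, giving 77% + 23% = 100%.
Chain via Granite Foods Inc. → Clearview Shipping BV (R3): 100% × 55% × 14% = 7.7% of Fairlane Mining NL.
Direct interest in Fairlane Mining NL: 14%.
Aggregating (R1): 7.7% + 14% = 21.7%.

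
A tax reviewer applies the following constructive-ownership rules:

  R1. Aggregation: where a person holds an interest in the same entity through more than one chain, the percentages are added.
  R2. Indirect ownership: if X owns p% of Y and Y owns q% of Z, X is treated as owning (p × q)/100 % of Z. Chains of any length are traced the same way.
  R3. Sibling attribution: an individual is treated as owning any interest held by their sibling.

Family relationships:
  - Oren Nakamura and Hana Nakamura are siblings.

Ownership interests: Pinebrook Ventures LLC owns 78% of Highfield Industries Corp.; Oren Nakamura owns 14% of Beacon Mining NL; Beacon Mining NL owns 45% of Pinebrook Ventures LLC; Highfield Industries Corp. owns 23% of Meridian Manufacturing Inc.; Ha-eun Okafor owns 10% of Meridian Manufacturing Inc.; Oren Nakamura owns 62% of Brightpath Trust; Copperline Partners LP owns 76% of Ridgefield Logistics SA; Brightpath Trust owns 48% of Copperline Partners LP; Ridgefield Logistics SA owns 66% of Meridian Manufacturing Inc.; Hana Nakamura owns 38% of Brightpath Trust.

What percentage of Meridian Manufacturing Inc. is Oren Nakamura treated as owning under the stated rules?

25.20702%

By sibling attribution (R3), Oren Nakamura is treated as also owning Hana Nakamura's interest in Brightpath Trust, giving 62% + 38% = 100%.
Chain via Beacon Mining NL → Pinebrook Ventures LLC → Highfield Industries Corp. (R2): 14% × 45% × 78% × 23% = 1.13022% of Meridian Manufacturing Inc.
Chain via Brightpath Trust → Copperline Partners LP → Ridgefield Logistics SA (R2): 100% × 48% × 76% × 66% = 24.0768% of Meridian Manufacturing Inc.
Aggregating (R1): 1.13022% + 24.0768% = 25.20702%.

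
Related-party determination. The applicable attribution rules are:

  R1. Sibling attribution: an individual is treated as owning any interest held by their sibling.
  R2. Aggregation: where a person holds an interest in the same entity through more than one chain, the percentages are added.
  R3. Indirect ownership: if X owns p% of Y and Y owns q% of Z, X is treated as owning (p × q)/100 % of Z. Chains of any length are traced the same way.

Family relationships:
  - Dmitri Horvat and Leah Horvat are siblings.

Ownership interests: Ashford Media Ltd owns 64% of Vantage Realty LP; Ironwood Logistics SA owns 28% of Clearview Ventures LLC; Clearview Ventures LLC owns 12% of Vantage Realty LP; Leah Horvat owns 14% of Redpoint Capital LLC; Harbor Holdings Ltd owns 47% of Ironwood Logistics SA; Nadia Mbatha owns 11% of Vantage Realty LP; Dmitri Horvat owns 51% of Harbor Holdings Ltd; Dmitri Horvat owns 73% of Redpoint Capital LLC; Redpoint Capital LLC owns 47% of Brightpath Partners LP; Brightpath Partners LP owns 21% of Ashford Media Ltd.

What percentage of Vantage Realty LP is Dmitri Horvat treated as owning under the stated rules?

By sibling attribution (R1), Dmitri Horvat is treated as also owning Leah Horvat's interest in Redpoint Capital LLC, giving 73% + 14% = 87%.
Chain via Harbor Holdings Ltd → Ironwood Logistics SA → Clearview Ventures LLC (R3): 51% × 47% × 28% × 12% = 0.805392% of Vantage Realty LP.
Chain via Redpoint Capital LLC → Brightpath Partners LP → Ashford Media Ltd (R3): 87% × 47% × 21% × 64% = 5.495616% of Vantage Realty LP.
Aggregating (R2): 0.805392% + 5.495616% = 6.301008%.

6.301008%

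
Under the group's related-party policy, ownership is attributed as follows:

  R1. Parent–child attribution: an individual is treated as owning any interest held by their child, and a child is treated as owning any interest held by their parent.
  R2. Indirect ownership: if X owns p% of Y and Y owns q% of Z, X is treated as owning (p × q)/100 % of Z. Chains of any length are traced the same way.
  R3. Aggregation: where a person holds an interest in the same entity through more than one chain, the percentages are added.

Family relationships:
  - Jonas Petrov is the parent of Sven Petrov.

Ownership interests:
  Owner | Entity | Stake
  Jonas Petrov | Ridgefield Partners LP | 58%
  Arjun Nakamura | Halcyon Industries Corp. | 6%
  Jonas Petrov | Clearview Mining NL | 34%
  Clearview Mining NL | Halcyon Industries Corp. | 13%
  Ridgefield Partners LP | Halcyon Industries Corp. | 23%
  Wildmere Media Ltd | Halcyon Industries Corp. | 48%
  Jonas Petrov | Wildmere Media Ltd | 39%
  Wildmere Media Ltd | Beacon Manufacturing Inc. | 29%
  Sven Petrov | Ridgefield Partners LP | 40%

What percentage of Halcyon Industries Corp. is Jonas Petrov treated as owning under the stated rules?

By parent–child attribution (R1), Jonas Petrov is treated as also owning Sven Petrov's interest in Ridgefield Partners LP, giving 58% + 40% = 98%.
Chain via Wildmere Media Ltd (R2): 39% × 48% = 18.72% of Halcyon Industries Corp.
Chain via Ridgefield Partners LP (R2): 98% × 23% = 22.54% of Halcyon Industries Corp.
Chain via Clearview Mining NL (R2): 34% × 13% = 4.42% of Halcyon Industries Corp.
Aggregating (R3): 18.72% + 22.54% + 4.42% = 45.68%.

45.68%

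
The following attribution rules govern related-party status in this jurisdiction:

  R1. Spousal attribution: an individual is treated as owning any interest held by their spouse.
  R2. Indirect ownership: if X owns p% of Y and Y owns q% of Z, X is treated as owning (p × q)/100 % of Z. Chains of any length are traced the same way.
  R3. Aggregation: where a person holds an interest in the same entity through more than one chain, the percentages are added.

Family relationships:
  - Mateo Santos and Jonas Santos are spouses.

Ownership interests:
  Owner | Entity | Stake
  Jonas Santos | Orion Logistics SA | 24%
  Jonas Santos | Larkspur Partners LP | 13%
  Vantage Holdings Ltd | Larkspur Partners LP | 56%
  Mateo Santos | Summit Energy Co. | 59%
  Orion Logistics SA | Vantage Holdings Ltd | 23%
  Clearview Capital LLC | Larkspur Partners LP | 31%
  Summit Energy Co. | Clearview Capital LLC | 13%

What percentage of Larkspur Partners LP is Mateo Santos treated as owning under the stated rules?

By spousal attribution (R1), Mateo Santos is treated as owning Jonas Santos's 24% interest in Orion Logistics SA.
By spousal attribution (R1), Mateo Santos is treated as owning Jonas Santos's 13% interest in Larkspur Partners LP.
Chain via Summit Energy Co. → Clearview Capital LLC (R2): 59% × 13% × 31% = 2.3777% of Larkspur Partners LP.
Chain via Orion Logistics SA → Vantage Holdings Ltd (R2): 24% × 23% × 56% = 3.0912% of Larkspur Partners LP.
Direct interest in Larkspur Partners LP: 13%.
Aggregating (R3): 2.3777% + 3.0912% + 13% = 18.4689%.

18.4689%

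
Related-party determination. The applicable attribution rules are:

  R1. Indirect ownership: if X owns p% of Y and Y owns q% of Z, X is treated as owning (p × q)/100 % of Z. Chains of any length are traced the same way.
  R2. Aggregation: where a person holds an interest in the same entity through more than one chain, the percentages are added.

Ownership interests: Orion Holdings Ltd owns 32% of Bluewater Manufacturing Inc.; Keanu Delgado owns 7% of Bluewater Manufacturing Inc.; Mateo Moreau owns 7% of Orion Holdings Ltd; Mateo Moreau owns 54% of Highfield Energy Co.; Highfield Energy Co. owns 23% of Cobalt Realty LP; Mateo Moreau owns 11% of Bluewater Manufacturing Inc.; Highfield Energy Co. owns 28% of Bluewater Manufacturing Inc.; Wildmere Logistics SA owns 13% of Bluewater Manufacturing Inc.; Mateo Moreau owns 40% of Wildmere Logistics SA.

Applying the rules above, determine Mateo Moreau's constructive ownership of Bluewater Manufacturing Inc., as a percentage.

33.56%

Chain via Wildmere Logistics SA (R1): 40% × 13% = 5.2% of Bluewater Manufacturing Inc.
Chain via Highfield Energy Co. (R1): 54% × 28% = 15.12% of Bluewater Manufacturing Inc.
Chain via Orion Holdings Ltd (R1): 7% × 32% = 2.24% of Bluewater Manufacturing Inc.
Direct interest in Bluewater Manufacturing Inc: 11%.
Aggregating (R2): 5.2% + 15.12% + 2.24% + 11% = 33.56%.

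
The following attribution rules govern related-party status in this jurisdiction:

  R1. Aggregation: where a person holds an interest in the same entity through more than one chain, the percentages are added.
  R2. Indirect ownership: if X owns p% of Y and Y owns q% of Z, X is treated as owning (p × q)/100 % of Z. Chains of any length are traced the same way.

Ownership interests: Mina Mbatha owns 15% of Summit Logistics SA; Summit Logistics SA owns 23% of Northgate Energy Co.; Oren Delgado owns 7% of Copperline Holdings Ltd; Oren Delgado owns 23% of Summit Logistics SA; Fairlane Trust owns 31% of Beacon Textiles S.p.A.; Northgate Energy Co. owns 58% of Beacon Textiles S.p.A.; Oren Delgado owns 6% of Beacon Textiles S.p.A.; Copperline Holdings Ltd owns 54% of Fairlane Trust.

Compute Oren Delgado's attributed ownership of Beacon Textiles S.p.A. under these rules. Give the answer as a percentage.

Chain via Copperline Holdings Ltd → Fairlane Trust (R2): 7% × 54% × 31% = 1.1718% of Beacon Textiles S.p.A.
Chain via Summit Logistics SA → Northgate Energy Co. (R2): 23% × 23% × 58% = 3.0682% of Beacon Textiles S.p.A.
Direct interest in Beacon Textiles S.p.A: 6%.
Aggregating (R1): 1.1718% + 3.0682% + 6% = 10.24%.

10.24%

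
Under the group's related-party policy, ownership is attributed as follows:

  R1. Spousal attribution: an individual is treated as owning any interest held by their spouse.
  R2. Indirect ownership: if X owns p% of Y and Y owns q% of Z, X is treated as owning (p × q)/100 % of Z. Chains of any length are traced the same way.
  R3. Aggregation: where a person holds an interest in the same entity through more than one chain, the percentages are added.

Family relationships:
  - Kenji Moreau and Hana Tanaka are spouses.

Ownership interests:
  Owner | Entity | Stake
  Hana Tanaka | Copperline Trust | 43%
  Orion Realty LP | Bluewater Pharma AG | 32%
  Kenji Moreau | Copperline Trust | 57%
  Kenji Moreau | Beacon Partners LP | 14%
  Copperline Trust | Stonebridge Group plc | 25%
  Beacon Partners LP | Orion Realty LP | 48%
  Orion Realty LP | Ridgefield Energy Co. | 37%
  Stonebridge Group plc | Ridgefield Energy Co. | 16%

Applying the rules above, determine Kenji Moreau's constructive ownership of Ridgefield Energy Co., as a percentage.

By spousal attribution (R1), Kenji Moreau is treated as also owning Hana Tanaka's interest in Copperline Trust, giving 57% + 43% = 100%.
Chain via Copperline Trust → Stonebridge Group plc (R2): 100% × 25% × 16% = 4% of Ridgefield Energy Co.
Chain via Beacon Partners LP → Orion Realty LP (R2): 14% × 48% × 37% = 2.4864% of Ridgefield Energy Co.
Aggregating (R3): 4% + 2.4864% = 6.4864%.

6.4864%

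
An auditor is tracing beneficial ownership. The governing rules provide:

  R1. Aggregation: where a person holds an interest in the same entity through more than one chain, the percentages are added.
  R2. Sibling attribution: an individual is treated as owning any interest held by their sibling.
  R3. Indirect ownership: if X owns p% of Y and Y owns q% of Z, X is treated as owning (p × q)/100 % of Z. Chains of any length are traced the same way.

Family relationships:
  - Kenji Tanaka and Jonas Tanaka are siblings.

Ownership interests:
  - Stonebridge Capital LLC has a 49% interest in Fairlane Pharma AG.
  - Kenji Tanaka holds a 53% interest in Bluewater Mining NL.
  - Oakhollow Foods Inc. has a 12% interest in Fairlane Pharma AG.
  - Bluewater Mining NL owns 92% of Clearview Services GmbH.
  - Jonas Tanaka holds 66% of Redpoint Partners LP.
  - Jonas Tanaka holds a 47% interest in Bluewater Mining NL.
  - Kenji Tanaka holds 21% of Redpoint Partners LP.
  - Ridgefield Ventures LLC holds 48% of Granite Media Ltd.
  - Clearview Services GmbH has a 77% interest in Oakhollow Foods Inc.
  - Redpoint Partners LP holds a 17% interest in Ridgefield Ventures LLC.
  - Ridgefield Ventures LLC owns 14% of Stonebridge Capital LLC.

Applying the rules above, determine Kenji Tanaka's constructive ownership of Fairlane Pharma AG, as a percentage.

9.515394%

By sibling attribution (R2), Kenji Tanaka is treated as also owning Jonas Tanaka's interest in Bluewater Mining NL, giving 53% + 47% = 100%.
By sibling attribution (R2), Kenji Tanaka is treated as also owning Jonas Tanaka's interest in Redpoint Partners LP, giving 21% + 66% = 87%.
Chain via Bluewater Mining NL → Clearview Services GmbH → Oakhollow Foods Inc. (R3): 100% × 92% × 77% × 12% = 8.5008% of Fairlane Pharma AG.
Chain via Redpoint Partners LP → Ridgefield Ventures LLC → Stonebridge Capital LLC (R3): 87% × 17% × 14% × 49% = 1.014594% of Fairlane Pharma AG.
Aggregating (R1): 8.5008% + 1.014594% = 9.515394%.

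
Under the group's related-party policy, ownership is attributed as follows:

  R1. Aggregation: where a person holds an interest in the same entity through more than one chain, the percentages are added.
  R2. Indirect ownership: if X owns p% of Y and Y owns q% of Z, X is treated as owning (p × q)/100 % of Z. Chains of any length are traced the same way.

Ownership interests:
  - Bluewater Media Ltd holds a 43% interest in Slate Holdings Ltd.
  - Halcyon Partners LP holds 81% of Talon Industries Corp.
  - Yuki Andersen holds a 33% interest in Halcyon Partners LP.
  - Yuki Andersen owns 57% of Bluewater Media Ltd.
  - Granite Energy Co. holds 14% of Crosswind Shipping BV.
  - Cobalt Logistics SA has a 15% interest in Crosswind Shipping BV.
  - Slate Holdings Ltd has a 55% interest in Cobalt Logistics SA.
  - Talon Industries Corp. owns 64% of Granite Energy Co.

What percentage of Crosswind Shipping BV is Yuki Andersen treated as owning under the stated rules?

Chain via Halcyon Partners LP → Talon Industries Corp. → Granite Energy Co. (R2): 33% × 81% × 64% × 14% = 2.395008% of Crosswind Shipping BV.
Chain via Bluewater Media Ltd → Slate Holdings Ltd → Cobalt Logistics SA (R2): 57% × 43% × 55% × 15% = 2.022075% of Crosswind Shipping BV.
Aggregating (R1): 2.395008% + 2.022075% = 4.417083%.

4.417083%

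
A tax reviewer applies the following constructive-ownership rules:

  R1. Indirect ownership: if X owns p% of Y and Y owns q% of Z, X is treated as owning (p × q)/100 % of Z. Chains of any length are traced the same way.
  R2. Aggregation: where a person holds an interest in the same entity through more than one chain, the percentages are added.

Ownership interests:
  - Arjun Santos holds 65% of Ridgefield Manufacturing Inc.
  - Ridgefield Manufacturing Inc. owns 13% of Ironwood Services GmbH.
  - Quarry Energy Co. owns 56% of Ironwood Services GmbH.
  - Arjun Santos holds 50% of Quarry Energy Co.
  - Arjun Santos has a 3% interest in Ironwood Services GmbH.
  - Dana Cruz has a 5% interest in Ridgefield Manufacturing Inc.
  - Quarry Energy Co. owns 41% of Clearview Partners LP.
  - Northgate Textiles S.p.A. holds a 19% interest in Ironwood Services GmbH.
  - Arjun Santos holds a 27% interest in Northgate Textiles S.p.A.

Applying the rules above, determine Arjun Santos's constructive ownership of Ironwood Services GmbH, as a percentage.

44.58%

Chain via Ridgefield Manufacturing Inc. (R1): 65% × 13% = 8.45% of Ironwood Services GmbH.
Chain via Northgate Textiles S.p.A. (R1): 27% × 19% = 5.13% of Ironwood Services GmbH.
Chain via Quarry Energy Co. (R1): 50% × 56% = 28% of Ironwood Services GmbH.
Direct interest in Ironwood Services GmbH: 3%.
Aggregating (R2): 8.45% + 5.13% + 28% + 3% = 44.58%.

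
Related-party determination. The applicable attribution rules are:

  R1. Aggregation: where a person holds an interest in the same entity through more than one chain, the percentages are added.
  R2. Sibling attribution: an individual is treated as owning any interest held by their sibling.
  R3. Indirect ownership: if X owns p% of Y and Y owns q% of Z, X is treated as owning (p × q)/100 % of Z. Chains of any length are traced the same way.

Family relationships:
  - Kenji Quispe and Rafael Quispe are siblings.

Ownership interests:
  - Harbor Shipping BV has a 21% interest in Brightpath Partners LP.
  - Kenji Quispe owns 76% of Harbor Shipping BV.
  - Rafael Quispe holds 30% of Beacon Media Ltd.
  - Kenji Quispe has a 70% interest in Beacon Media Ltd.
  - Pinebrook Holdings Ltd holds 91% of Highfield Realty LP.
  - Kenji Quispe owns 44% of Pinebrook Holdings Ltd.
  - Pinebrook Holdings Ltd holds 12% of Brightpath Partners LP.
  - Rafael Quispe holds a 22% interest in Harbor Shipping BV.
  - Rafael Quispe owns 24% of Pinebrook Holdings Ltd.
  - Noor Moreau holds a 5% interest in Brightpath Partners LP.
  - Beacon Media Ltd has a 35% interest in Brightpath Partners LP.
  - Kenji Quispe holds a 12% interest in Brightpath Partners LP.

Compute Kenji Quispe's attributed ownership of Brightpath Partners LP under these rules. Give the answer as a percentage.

75.74%

By sibling attribution (R2), Kenji Quispe is treated as also owning Rafael Quispe's interest in Harbor Shipping BV, giving 76% + 22% = 98%.
By sibling attribution (R2), Kenji Quispe is treated as also owning Rafael Quispe's interest in Pinebrook Holdings Ltd, giving 44% + 24% = 68%.
By sibling attribution (R2), Kenji Quispe is treated as also owning Rafael Quispe's interest in Beacon Media Ltd, giving 70% + 30% = 100%.
Chain via Harbor Shipping BV (R3): 98% × 21% = 20.58% of Brightpath Partners LP.
Chain via Pinebrook Holdings Ltd (R3): 68% × 12% = 8.16% of Brightpath Partners LP.
Chain via Beacon Media Ltd (R3): 100% × 35% = 35% of Brightpath Partners LP.
Direct interest in Brightpath Partners LP: 12%.
Aggregating (R1): 20.58% + 8.16% + 35% + 12% = 75.74%.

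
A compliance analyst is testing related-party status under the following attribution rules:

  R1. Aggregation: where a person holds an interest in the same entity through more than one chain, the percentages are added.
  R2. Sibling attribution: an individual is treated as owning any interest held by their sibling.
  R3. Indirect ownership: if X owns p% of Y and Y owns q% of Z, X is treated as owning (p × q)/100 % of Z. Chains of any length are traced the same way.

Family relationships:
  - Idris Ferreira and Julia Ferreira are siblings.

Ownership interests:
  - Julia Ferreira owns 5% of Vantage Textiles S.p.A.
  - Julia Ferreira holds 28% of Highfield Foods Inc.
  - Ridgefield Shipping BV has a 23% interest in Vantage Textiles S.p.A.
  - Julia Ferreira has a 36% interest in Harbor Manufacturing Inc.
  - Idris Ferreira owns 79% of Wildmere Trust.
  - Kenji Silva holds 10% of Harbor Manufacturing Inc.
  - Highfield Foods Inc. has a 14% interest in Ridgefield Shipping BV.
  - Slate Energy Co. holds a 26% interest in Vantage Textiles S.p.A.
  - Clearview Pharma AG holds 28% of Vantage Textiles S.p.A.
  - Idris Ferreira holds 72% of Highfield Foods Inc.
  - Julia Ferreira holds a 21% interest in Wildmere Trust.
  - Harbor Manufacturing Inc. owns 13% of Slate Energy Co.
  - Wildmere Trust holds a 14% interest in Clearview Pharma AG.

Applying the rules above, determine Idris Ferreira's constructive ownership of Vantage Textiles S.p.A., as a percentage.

By sibling attribution (R2), Idris Ferreira is treated as also owning Julia Ferreira's interest in Highfield Foods Inc, giving 72% + 28% = 100%.
By sibling attribution (R2), Idris Ferreira is treated as also owning Julia Ferreira's interest in Wildmere Trust, giving 79% + 21% = 100%.
By sibling attribution (R2), Idris Ferreira is treated as owning Julia Ferreira's 36% interest in Harbor Manufacturing Inc.
By sibling attribution (R2), Idris Ferreira is treated as owning Julia Ferreira's 5% interest in Vantage Textiles S.p.A.
Chain via Highfield Foods Inc. → Ridgefield Shipping BV (R3): 100% × 14% × 23% = 3.22% of Vantage Textiles S.p.A.
Chain via Wildmere Trust → Clearview Pharma AG (R3): 100% × 14% × 28% = 3.92% of Vantage Textiles S.p.A.
Chain via Harbor Manufacturing Inc. → Slate Energy Co. (R3): 36% × 13% × 26% = 1.2168% of Vantage Textiles S.p.A.
Direct interest in Vantage Textiles S.p.A: 5%.
Aggregating (R1): 3.22% + 3.92% + 1.2168% + 5% = 13.3568%.

13.3568%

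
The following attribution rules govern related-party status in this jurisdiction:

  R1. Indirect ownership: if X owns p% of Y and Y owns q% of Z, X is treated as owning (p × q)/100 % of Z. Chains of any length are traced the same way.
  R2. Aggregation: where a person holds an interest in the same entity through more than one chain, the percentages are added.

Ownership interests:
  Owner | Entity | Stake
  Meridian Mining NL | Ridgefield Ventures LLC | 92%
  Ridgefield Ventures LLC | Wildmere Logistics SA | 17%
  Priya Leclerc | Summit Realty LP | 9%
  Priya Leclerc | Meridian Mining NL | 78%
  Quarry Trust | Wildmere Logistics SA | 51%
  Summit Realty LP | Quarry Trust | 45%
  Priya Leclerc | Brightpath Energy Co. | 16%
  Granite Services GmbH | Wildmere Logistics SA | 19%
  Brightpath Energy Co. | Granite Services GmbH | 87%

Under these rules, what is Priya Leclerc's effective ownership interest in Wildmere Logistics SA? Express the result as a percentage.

Chain via Brightpath Energy Co. → Granite Services GmbH (R1): 16% × 87% × 19% = 2.6448% of Wildmere Logistics SA.
Chain via Meridian Mining NL → Ridgefield Ventures LLC (R1): 78% × 92% × 17% = 12.1992% of Wildmere Logistics SA.
Chain via Summit Realty LP → Quarry Trust (R1): 9% × 45% × 51% = 2.0655% of Wildmere Logistics SA.
Aggregating (R2): 2.6448% + 12.1992% + 2.0655% = 16.9095%.

16.9095%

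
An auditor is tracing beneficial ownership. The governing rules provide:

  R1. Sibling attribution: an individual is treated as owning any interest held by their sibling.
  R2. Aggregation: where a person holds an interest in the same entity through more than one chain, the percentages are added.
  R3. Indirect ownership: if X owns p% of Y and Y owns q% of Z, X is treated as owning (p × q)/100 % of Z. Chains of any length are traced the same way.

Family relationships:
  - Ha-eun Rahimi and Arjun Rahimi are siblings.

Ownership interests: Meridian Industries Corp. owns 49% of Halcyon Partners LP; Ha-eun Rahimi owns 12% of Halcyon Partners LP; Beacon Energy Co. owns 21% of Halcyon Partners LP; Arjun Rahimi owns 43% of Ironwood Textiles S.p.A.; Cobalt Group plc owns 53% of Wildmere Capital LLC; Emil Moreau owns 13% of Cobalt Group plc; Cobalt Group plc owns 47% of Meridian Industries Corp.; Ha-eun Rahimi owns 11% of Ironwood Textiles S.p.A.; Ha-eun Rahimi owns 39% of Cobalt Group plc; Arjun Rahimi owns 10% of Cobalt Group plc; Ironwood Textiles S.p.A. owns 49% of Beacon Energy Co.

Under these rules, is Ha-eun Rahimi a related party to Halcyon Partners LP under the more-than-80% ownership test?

No

By sibling attribution (R1), Ha-eun Rahimi is treated as also owning Arjun Rahimi's interest in Ironwood Textiles S.p.A, giving 11% + 43% = 54%.
By sibling attribution (R1), Ha-eun Rahimi is treated as also owning Arjun Rahimi's interest in Cobalt Group plc, giving 39% + 10% = 49%.
Chain via Ironwood Textiles S.p.A. → Beacon Energy Co. (R3): 54% × 49% × 21% = 5.5566% of Halcyon Partners LP.
Chain via Cobalt Group plc → Meridian Industries Corp. (R3): 49% × 47% × 49% = 11.2847% of Halcyon Partners LP.
Direct interest in Halcyon Partners LP: 12%.
Aggregating (R2): 5.5566% + 11.2847% + 12% = 28.8413%.
28.8413% does not exceed the 80% threshold, so Ha-eun is not a related party to Halcyon Partners LP.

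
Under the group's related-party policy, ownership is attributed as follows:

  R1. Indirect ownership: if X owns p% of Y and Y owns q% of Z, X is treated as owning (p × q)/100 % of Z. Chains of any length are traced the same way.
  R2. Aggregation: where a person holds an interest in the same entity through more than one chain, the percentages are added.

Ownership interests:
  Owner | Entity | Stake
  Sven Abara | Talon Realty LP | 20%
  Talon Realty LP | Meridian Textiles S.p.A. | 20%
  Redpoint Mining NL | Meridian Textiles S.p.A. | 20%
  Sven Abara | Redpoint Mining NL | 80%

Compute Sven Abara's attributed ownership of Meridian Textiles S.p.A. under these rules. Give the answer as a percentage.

Chain via Talon Realty LP (R1): 20% × 20% = 4% of Meridian Textiles S.p.A.
Chain via Redpoint Mining NL (R1): 80% × 20% = 16% of Meridian Textiles S.p.A.
Aggregating (R2): 4% + 16% = 20%.

20%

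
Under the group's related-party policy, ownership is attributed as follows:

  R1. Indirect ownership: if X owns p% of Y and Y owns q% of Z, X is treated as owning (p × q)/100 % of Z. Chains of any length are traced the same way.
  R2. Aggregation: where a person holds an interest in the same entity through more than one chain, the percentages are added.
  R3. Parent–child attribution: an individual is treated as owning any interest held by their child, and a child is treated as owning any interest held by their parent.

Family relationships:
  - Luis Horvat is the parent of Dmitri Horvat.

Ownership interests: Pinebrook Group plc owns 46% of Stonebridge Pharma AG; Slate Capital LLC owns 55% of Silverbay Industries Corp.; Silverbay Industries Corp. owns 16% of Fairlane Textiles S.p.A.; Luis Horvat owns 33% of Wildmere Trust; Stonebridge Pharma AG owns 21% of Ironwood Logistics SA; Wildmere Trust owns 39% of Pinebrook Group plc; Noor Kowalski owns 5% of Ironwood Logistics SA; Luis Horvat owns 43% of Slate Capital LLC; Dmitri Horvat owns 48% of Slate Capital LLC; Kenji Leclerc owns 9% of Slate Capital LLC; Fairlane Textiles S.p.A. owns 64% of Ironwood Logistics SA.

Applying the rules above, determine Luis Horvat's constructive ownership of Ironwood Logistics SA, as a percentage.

6.368362%

By parent–child attribution (R3), Luis Horvat is treated as also owning Dmitri Horvat's interest in Slate Capital LLC, giving 43% + 48% = 91%.
Chain via Slate Capital LLC → Silverbay Industries Corp. → Fairlane Textiles S.p.A. (R1): 91% × 55% × 16% × 64% = 5.12512% of Ironwood Logistics SA.
Chain via Wildmere Trust → Pinebrook Group plc → Stonebridge Pharma AG (R1): 33% × 39% × 46% × 21% = 1.243242% of Ironwood Logistics SA.
Aggregating (R2): 5.12512% + 1.243242% = 6.368362%.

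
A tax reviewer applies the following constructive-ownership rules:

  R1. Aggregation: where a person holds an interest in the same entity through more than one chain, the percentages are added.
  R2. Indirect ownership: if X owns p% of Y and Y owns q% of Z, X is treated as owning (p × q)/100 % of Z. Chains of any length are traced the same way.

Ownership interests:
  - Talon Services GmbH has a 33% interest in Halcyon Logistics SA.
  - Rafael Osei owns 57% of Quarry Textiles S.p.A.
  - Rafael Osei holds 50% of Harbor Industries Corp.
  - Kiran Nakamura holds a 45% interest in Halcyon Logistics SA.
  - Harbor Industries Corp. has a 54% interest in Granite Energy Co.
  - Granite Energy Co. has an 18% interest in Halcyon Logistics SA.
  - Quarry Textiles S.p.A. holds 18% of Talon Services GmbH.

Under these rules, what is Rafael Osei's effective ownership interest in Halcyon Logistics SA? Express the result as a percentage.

8.2458%

Chain via Quarry Textiles S.p.A. → Talon Services GmbH (R2): 57% × 18% × 33% = 3.3858% of Halcyon Logistics SA.
Chain via Harbor Industries Corp. → Granite Energy Co. (R2): 50% × 54% × 18% = 4.86% of Halcyon Logistics SA.
Aggregating (R1): 3.3858% + 4.86% = 8.2458%.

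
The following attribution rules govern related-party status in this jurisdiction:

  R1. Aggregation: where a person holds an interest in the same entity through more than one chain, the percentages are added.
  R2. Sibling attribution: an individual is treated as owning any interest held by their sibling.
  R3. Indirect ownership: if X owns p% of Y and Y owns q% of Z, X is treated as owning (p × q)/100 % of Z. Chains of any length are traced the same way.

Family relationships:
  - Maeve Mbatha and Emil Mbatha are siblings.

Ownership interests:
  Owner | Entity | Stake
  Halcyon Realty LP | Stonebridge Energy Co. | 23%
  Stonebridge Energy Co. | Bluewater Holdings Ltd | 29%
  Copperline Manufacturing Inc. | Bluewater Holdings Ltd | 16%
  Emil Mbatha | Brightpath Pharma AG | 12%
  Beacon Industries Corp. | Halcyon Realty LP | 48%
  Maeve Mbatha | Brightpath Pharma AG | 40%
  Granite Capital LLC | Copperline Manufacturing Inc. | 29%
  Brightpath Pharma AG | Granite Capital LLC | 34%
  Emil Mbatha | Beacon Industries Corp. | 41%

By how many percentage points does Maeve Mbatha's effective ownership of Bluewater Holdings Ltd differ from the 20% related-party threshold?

17.866992

By sibling attribution (R2), Maeve Mbatha is treated as also owning Emil Mbatha's interest in Brightpath Pharma AG, giving 40% + 12% = 52%.
By sibling attribution (R2), Maeve Mbatha is treated as owning Emil Mbatha's 41% interest in Beacon Industries Corp.
Chain via Brightpath Pharma AG → Granite Capital LLC → Copperline Manufacturing Inc. (R3): 52% × 34% × 29% × 16% = 0.820352% of Bluewater Holdings Ltd.
Chain via Beacon Industries Corp. → Halcyon Realty LP → Stonebridge Energy Co. (R3): 41% × 48% × 23% × 29% = 1.312656% of Bluewater Holdings Ltd.
Aggregating (R1): 0.820352% + 1.312656% = 2.133008%.
2.133008% falls short of the 20% threshold by 17.866992 percentage points.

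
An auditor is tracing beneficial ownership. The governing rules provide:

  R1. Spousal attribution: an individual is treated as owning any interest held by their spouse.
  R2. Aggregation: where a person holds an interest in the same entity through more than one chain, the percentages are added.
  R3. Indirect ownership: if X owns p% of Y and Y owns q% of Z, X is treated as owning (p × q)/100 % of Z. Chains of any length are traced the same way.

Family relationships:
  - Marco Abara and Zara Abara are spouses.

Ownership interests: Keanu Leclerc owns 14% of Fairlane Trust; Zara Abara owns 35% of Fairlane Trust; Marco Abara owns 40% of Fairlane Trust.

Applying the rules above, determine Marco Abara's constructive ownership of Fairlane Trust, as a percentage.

75%

By spousal attribution (R1), Marco Abara is treated as also owning Zara Abara's interest in Fairlane Trust, giving 40% + 35% = 75%.
Direct interest in Fairlane Trust: 75%.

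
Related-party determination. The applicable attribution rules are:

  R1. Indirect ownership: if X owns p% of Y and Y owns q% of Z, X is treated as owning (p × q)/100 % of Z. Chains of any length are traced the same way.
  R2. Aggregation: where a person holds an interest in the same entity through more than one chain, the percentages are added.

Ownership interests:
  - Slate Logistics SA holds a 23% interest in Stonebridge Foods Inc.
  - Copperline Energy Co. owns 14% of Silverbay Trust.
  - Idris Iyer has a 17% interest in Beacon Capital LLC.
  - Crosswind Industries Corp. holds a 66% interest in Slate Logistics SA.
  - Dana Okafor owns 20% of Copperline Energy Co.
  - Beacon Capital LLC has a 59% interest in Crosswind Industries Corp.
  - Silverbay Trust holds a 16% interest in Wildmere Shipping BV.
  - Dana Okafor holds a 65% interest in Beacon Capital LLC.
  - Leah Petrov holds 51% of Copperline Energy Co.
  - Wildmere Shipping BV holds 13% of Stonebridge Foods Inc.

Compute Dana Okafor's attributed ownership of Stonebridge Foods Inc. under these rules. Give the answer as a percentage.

Chain via Copperline Energy Co. → Silverbay Trust → Wildmere Shipping BV (R1): 20% × 14% × 16% × 13% = 0.05824% of Stonebridge Foods Inc.
Chain via Beacon Capital LLC → Crosswind Industries Corp. → Slate Logistics SA (R1): 65% × 59% × 66% × 23% = 5.82153% of Stonebridge Foods Inc.
Aggregating (R2): 0.05824% + 5.82153% = 5.87977%.

5.87977%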